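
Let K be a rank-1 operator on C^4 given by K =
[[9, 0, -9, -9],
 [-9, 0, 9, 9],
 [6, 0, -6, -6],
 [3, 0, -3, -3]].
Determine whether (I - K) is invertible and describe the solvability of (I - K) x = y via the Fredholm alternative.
(I - K) is invertible (det(I - K) = 1 ≠ 0), so for every y in C^4 the equation (I - K) x = y has a unique solution.

K has rank 1, so it is an outer product K = u v^T: every row of K is a multiple of one row vector. Reading off the entries, u = (3, -3, 2, 1) and v = (3, 0, -3, -3) (row i of K equals u_i·v^T). A rank-one matrix u v^T satisfies K u = u (v·u) and kills the (3)-dimensional subspace v^⊥, so its characteristic polynomial is lambda^3 (lambda - v·u) with v·u = tr K = 0. Hence the eigenvalues of I - K are 1 (multiplicity 3) and 1 - (0) = 1, so det(I - K) = 1. (Direct check: I - K =
[[-8, 0, 9, 9],
 [9, 1, -9, -9],
 [-6, 0, 7, 6],
 [-3, 0, 3, 4]]
has determinant 1.) The finite-dimensional Fredholm alternative says: either (I - K) is invertible, or ker(I - K) ≠ {0} and then range(I - K) = ker((I - K)^*)^⊥, with dim ker(I - K) = dim ker((I - K)^*). Since det(I - K) ≠ 0, 1 is not an eigenvalue of K and ker(I - K) = {0}, so we are in the first case: for every y there is a unique x = (I - K)^(-1) y. Explicitly, by the Sherman–Morrison formula, (I - u v^T)^(-1) = I + u v^T/(1 - v·u), i.e. (I - K)^(-1) = I + K.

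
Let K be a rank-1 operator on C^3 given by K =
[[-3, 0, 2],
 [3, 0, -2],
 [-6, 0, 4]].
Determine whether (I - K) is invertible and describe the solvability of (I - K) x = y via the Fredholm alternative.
(I - K) is singular (det(I - K) = 0, i.e. 1 ∈ sigma(K)). (I - K) x = y is solvable iff y ⊥ ker((I - K)^*) = span{(-3, 0, 2)}, i.e. iff -3y_1 + 2y_3 = 0. When solvable, the solutions are x = y + c·(1, -1, 2), c arbitrary (ker(I - K) = span{(1, -1, 2)}, dimension 1).

K has rank 1, so it is an outer product K = u v^T: every row of K is a multiple of one row vector. Reading off the entries, u = (1, -1, 2) and v = (-3, 0, 2) (row i of K equals u_i·v^T). A rank-one matrix u v^T satisfies K u = u (v·u) and kills the (2)-dimensional subspace v^⊥, so its characteristic polynomial is lambda^2 (lambda - v·u) with v·u = tr K = 1. Hence the eigenvalues of I - K are 1 (multiplicity 2) and 1 - (1) = 0, so det(I - K) = 0. (Direct check: I - K =
[[4, 0, -2],
 [-3, 1, 2],
 [6, 0, -3]]
has determinant 0.) So 1 is an eigenvalue of K and (I - K) is not invertible. The finite-dimensional Fredholm alternative says: either (I - K) is invertible, or ker(I - K) ≠ {0} and then range(I - K) = ker((I - K)^*)^⊥, with dim ker(I - K) = dim ker((I - K)^*). We are in the second case, so we need both kernels. Kernel of I - K: (I - K) u = u - u (v·u) = u - u = 0, so ker(I - K) = span{u} = span{(1, -1, 2)} (it is exactly 1-dimensional because rank(I - K) = 2). Kernel of the adjoint: K is real, so (I - K)^* = I - K^T = I - v u^T, and (I - v u^T) v = v - v (u·v) = 0; hence ker((I - K)^*) = span{v} = span{(-3, 0, 2)}. Therefore (I - K) x = y is solvable iff <y, v> = 0, i.e. iff -3y_1 + 2y_3 = 0. When this holds, K y = u (v·y) = 0, so (I - K) y = y and x = y is a particular solution; the full solution set is the line x = y + c·u = y + c·(1, -1, 2), c ∈ C.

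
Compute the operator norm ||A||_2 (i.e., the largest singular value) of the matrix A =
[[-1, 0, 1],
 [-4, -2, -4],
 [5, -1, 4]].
||A||_2 ≈ 8.5522 (= sqrt(largest eigenvalue of A^T A))

||A||_2 = sigma_max(A) = sqrt(lambda_max(A^T A)). Form the symmetric matrix M = A^T A =
[[42, 3, 35],
 [3, 5, 4],
 [35, 4, 33]].
Its characteristic polynomial (trace, sum of principal 2x2 minors, determinant of M give the coefficients) is
  p(λ) = det(λ I - M) = λ^3 - 80λ^2 + 511λ - 676.
No integer candidate from the rational root theorem (±divisors of 676) is a root, so the roots are irrational. The cubic discriminant is Δ = 238084564 > 0, so there are three distinct real roots. p(1) = -244 and p(2) = 34 have opposite signs, so a root lies in (1, 2); Newton's method refines it to λ ≈ 1.8417. p(5) = 4 and p(6) = -274 have opposite signs, so a root lies in (5, 6); Newton's method refines it to λ ≈ 5.0186. p(73) = -676 and p(74) = 4282 have opposite signs, so a root lies in (73, 74); Newton's method refines it to λ ≈ 73.1397. Check (Vieta): the three roots sum to 80, matching tr M = 80.
So the eigenvalues of A^T A are ≈ 1.8417, 5.0186, 73.1397 (all ≥ 0, as they must be for A^T A). The largest is λ_max ≈ 73.1397, hence ||A||_2 = sqrt(λ_max) ≈ 8.5522.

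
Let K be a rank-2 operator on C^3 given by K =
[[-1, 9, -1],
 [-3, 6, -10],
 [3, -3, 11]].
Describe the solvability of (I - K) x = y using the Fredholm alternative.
(I - K) is invertible (det(I - K) = 34 ≠ 0), so for every y in C^3 the equation (I - K) x = y has a unique solution.

K has rank 2 and factors as K = U V^T = u1 v1^T + u2 v2^T with u1 = (-2, 1, -2), v1 = (0, -3, -1), u2 = (1, 3, -3), v2 = (-1, 3, -3) (multiplying out reproduces the displayed K). The nonzero eigenvalues of U V^T coincide with those of the 2 x 2 matrix G = V^T U = [[v1·u1, v1·u2], [v2·u1, v2·u2]] = [[-1, -6], [11, 17]], and by the Sylvester determinant identity det(I_3 - U V^T) = det(I_2 - V^T U) = det([[2, 6], [-11, -16]]) = (2)(-16) - (6)(-11) = 34. (Direct check: I - K =
[[2, -9, 1],
 [3, -5, 10],
 [-3, 3, -10]]
has determinant 34.) The finite-dimensional Fredholm alternative says: either (I - K) is invertible, or ker(I - K) ≠ {0} and then range(I - K) = ker((I - K)^*)^⊥, with dim ker(I - K) = dim ker((I - K)^*). Since det(I - K) ≠ 0, 1 is not an eigenvalue of K and ker(I - K) = {0}, so we are in the first case: for every y there is a unique x = (I - K)^(-1) y. (Explicitly, by the Woodbury identity, (I - U V^T)^(-1) = I + U (I_2 - G)^(-1) V^T.)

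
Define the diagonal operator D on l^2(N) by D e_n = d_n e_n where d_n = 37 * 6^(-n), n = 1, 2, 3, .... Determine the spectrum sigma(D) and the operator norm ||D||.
sigma(D) = {37 * 6^(-n) : n ≥ 1} ∪ {0}; ||D|| = 37/6

A bounded diagonal operator on l^2 with diagonal entries d_n has spectrum equal to the closure of {d_n : n ≥ 1}: every d_n is an eigenvalue (with eigenvector e_n), so {d_n} ⊂ sigma(D); the spectrum is closed, so its closure is too; and for lambda not in the closure, (D - lambda I) has bounded inverse (the diagonal entries 1/(d_n - lambda) are bounded). For our sequence d_n = 37 * 6^(-n), n = 1, 2, 3, ...:
  - {d_n} = {37 * 6^(-n) : n ≥ 1}; the only limit point is 0
  - closure = {37 * 6^(-n) : n ≥ 1} ∪ {0}
For the norm: a diagonal operator has ||D|| = sup_n |d_n|. Here d_n = 37 * 6^(-n) is positive and decreasing, so sup_n |d_n| = d_1 = 37/6. So ||D|| = 37/6.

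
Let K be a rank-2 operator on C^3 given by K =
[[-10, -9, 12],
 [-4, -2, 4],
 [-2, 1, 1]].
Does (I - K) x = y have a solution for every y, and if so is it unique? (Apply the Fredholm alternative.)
(I - K) is invertible (det(I - K) = 4 ≠ 0), so for every y in C^3 the equation (I - K) x = y has a unique solution.

K has rank 2 and factors as K = U V^T = u1 v1^T + u2 v2^T with u1 = (2, 0, -1), v1 = (-2, -3, 3), u2 = (3, 2, 2), v2 = (-2, -1, 2) (multiplying out reproduces the displayed K). The nonzero eigenvalues of U V^T coincide with those of the 2 x 2 matrix G = V^T U = [[v1·u1, v1·u2], [v2·u1, v2·u2]] = [[-7, -6], [-6, -4]], and by the Sylvester determinant identity det(I_3 - U V^T) = det(I_2 - V^T U) = det([[8, 6], [6, 5]]) = (8)(5) - (6)(6) = 4. (Direct check: I - K =
[[11, 9, -12],
 [4, 3, -4],
 [2, -1, 0]]
has determinant 4.) The finite-dimensional Fredholm alternative says: either (I - K) is invertible, or ker(I - K) ≠ {0} and then range(I - K) = ker((I - K)^*)^⊥, with dim ker(I - K) = dim ker((I - K)^*). Since det(I - K) ≠ 0, 1 is not an eigenvalue of K and ker(I - K) = {0}, so we are in the first case: for every y there is a unique x = (I - K)^(-1) y. (Explicitly, by the Woodbury identity, (I - U V^T)^(-1) = I + U (I_2 - G)^(-1) V^T.)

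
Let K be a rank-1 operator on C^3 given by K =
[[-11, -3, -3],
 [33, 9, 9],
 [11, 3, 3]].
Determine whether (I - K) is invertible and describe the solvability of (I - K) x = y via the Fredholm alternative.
(I - K) is singular (det(I - K) = 0, i.e. 1 ∈ sigma(K)). (I - K) x = y is solvable iff y ⊥ ker((I - K)^*) = span{(-11, -3, -3)}, i.e. iff -11y_1 - 3y_2 - 3y_3 = 0. When solvable, the solutions are x = y + c·(1, -3, -1), c arbitrary (ker(I - K) = span{(1, -3, -1)}, dimension 1).

K has rank 1, so it is an outer product K = u v^T: every row of K is a multiple of one row vector. Reading off the entries, u = (1, -3, -1) and v = (-11, -3, -3) (row i of K equals u_i·v^T). A rank-one matrix u v^T satisfies K u = u (v·u) and kills the (2)-dimensional subspace v^⊥, so its characteristic polynomial is lambda^2 (lambda - v·u) with v·u = tr K = 1. Hence the eigenvalues of I - K are 1 (multiplicity 2) and 1 - (1) = 0, so det(I - K) = 0. (Direct check: I - K =
[[12, 3, 3],
 [-33, -8, -9],
 [-11, -3, -2]]
has determinant 0.) So 1 is an eigenvalue of K and (I - K) is not invertible. The finite-dimensional Fredholm alternative says: either (I - K) is invertible, or ker(I - K) ≠ {0} and then range(I - K) = ker((I - K)^*)^⊥, with dim ker(I - K) = dim ker((I - K)^*). We are in the second case, so we need both kernels. Kernel of I - K: (I - K) u = u - u (v·u) = u - u = 0, so ker(I - K) = span{u} = span{(1, -3, -1)} (it is exactly 1-dimensional because rank(I - K) = 2). Kernel of the adjoint: K is real, so (I - K)^* = I - K^T = I - v u^T, and (I - v u^T) v = v - v (u·v) = 0; hence ker((I - K)^*) = span{v} = span{(-11, -3, -3)}. Therefore (I - K) x = y is solvable iff <y, v> = 0, i.e. iff -11y_1 - 3y_2 - 3y_3 = 0. When this holds, K y = u (v·y) = 0, so (I - K) y = y and x = y is a particular solution; the full solution set is the line x = y + c·u = y + c·(1, -3, -1), c ∈ C.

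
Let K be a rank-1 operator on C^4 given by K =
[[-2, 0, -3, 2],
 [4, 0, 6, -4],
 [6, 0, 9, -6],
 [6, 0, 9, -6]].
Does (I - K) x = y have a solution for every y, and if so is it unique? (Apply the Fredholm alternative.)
(I - K) is singular (det(I - K) = 0, i.e. 1 ∈ sigma(K)). (I - K) x = y is solvable iff y ⊥ ker((I - K)^*) = span{(-2, 0, -3, 2)}, i.e. iff -2y_1 - 3y_3 + 2y_4 = 0. When solvable, the solutions are x = y + c·(1, -2, -3, -3), c arbitrary (ker(I - K) = span{(1, -2, -3, -3)}, dimension 1).

K has rank 1, so it is an outer product K = u v^T: every row of K is a multiple of one row vector. Reading off the entries, u = (1, -2, -3, -3) and v = (-2, 0, -3, 2) (row i of K equals u_i·v^T). A rank-one matrix u v^T satisfies K u = u (v·u) and kills the (3)-dimensional subspace v^⊥, so its characteristic polynomial is lambda^3 (lambda - v·u) with v·u = tr K = 1. Hence the eigenvalues of I - K are 1 (multiplicity 3) and 1 - (1) = 0, so det(I - K) = 0. (Direct check: I - K =
[[3, 0, 3, -2],
 [-4, 1, -6, 4],
 [-6, 0, -8, 6],
 [-6, 0, -9, 7]]
has determinant 0.) So 1 is an eigenvalue of K and (I - K) is not invertible. The finite-dimensional Fredholm alternative says: either (I - K) is invertible, or ker(I - K) ≠ {0} and then range(I - K) = ker((I - K)^*)^⊥, with dim ker(I - K) = dim ker((I - K)^*). We are in the second case, so we need both kernels. Kernel of I - K: (I - K) u = u - u (v·u) = u - u = 0, so ker(I - K) = span{u} = span{(1, -2, -3, -3)} (it is exactly 1-dimensional because rank(I - K) = 3). Kernel of the adjoint: K is real, so (I - K)^* = I - K^T = I - v u^T, and (I - v u^T) v = v - v (u·v) = 0; hence ker((I - K)^*) = span{v} = span{(-2, 0, -3, 2)}. Therefore (I - K) x = y is solvable iff <y, v> = 0, i.e. iff -2y_1 - 3y_3 + 2y_4 = 0. When this holds, K y = u (v·y) = 0, so (I - K) y = y and x = y is a particular solution; the full solution set is the line x = y + c·u = y + c·(1, -2, -3, -3), c ∈ C.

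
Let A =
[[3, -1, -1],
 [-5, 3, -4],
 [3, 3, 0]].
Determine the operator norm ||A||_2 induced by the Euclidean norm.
||A||_2 ≈ 7.4844 (= sqrt(largest eigenvalue of A^T A))

||A||_2 = sigma_max(A) = sqrt(lambda_max(A^T A)). Form the symmetric matrix M = A^T A =
[[43, -9, 17],
 [-9, 19, -11],
 [17, -11, 17]].
Its characteristic polynomial (trace, sum of principal 2x2 minors, determinant of M give the coefficients) is
  p(λ) = det(λ I - M) = λ^3 - 79λ^2 + 1380λ - 5184.
No integer candidate from the rational root theorem (±divisors of 5184) is a root, so the roots are irrational. The cubic discriminant is Δ = 596695824 > 0, so there are three distinct real roots. p(5) = -134 and p(6) = 468 have opposite signs, so a root lies in (5, 6); Newton's method refines it to λ ≈ 5.2056. p(17) = 358 and p(18) = -108 have opposite signs, so a root lies in (17, 18); Newton's method refines it to λ ≈ 17.778. p(56) = -32 and p(57) = 1998 have opposite signs, so a root lies in (56, 57); Newton's method refines it to λ ≈ 56.0165. Check (Vieta): the three roots sum to 79, matching tr M = 79.
So the eigenvalues of A^T A are ≈ 5.2056, 17.778, 56.0165 (all ≥ 0, as they must be for A^T A). The largest is λ_max ≈ 56.0165, hence ||A||_2 = sqrt(λ_max) ≈ 7.4844.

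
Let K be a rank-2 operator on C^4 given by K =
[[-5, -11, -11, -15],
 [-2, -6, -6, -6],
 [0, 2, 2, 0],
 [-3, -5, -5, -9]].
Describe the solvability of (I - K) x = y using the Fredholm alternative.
(I - K) is invertible (det(I - K) = 23 ≠ 0), so for every y in C^4 the equation (I - K) x = y has a unique solution.

K has rank 2 and factors as K = U V^T = u1 v1^T + u2 v2^T with u1 = (2, 0, 1, 2), v1 = (-1, -1, -1, -3), u2 = (3, 2, -1, 1), v2 = (-1, -3, -3, -3) (multiplying out reproduces the displayed K). The nonzero eigenvalues of U V^T coincide with those of the 2 x 2 matrix G = V^T U = [[v1·u1, v1·u2], [v2·u1, v2·u2]] = [[-9, -7], [-11, -9]], and by the Sylvester determinant identity det(I_4 - U V^T) = det(I_2 - V^T U) = det([[10, 7], [11, 10]]) = (10)(10) - (7)(11) = 23. (Direct check: I - K =
[[6, 11, 11, 15],
 [2, 7, 6, 6],
 [0, -2, -1, 0],
 [3, 5, 5, 10]]
has determinant 23.) The finite-dimensional Fredholm alternative says: either (I - K) is invertible, or ker(I - K) ≠ {0} and then range(I - K) = ker((I - K)^*)^⊥, with dim ker(I - K) = dim ker((I - K)^*). Since det(I - K) ≠ 0, 1 is not an eigenvalue of K and ker(I - K) = {0}, so we are in the first case: for every y there is a unique x = (I - K)^(-1) y. (Explicitly, by the Woodbury identity, (I - U V^T)^(-1) = I + U (I_2 - G)^(-1) V^T.)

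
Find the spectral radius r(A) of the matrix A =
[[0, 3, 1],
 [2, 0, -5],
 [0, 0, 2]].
r(A) = sqrt(24)/2 ≈ 2.4495

The eigenvalues of A are the roots of its characteristic polynomial. With M = A (coefficients from the trace, the sum of principal 2x2 minors, and det A):
  p(λ) = det(λ I - M) = λ^3 - 2λ^2 - 6λ + 12.
By the rational root theorem any rational root is an integer divisor of 12. Testing λ = 2: p(2) = 8 - 8 - 12 + 12 = 0, so λ = 2 is a root. Dividing out (λ - 2) leaves p(λ) = (λ - 2)(λ^2 - 6). For λ^2 - 6 the discriminant is 24. It is nonnegative but not a perfect square, so the roots are real and irrational: λ = ± sqrt(24)/2 ≈ 2.4495, -2.4495.
Thus the eigenvalues (to 4 decimals) are 2.4495 (modulus 2.4495); -2.4495 (modulus 2.4495); 2 (modulus 2). The spectral radius is the largest modulus: r(A) = sqrt(24)/2 ≈ 2.4495. (Cross-check: r(A) ≤ ||A||_2 ≈ 5.8076; equality holds whenever A is normal, though it can also hold for some non-normal A.)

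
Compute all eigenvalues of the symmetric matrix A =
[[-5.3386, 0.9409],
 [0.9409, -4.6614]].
sigma(A) ≈ {-6, -4}

A is real symmetric, so its spectrum consists of real eigenvalues. Expanding the characteristic polynomial of the displayed matrix gives
  det(λ I - A) = p(λ) = λ^2 + (10)λ + (24).
Solving p(λ) = 0 yields eigenvalues ≈ -6, -4. (A is shown rounded to 4 decimals, so these recover the underlying integer eigenvalues to within that precision.)
Verification: the trace of A = -10 equals the sum of eigenvalues -10, and det(A) ≈ 24.0001 matches the eigenvalue product 24.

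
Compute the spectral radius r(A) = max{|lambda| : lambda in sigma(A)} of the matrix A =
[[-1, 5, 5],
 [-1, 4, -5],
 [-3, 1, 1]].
r(A) ≈ 5.2017

The eigenvalues of A are the roots of its characteristic polynomial. With M = A (coefficients from the trace, the sum of principal 2x2 minors, and det A):
  p(λ) = det(λ I - M) = λ^3 - 4λ^2 + 24λ - 126.
No integer candidate from the rational root theorem (±divisors of 126) is a root, so the roots are irrational. The cubic discriminant is Δ = -289260 < 0, so there is one real root and a complex-conjugate pair. p(4) = -30 and p(5) = 19 have opposite signs, so a root lies in (4, 5); Newton's method refines it to λ ≈ 4.6567. Dividing out (λ - (4.6567)) leaves approximately λ^2 + 0.6567λ + 27.0579. For λ^2 + 0.6567λ + 27.0579 the discriminant is -107.8005. It is negative, so the remaining roots are the complex-conjugate pair λ ≈ -0.3283 ± 5.1914i. Their product equals the constant term, so |λ|^2 ≈ 27.0579 and |λ| ≈ 5.2017.
Thus the eigenvalues (to 4 decimals) are 4.6567 (modulus 4.6567); -0.3283 ± 5.1914i (modulus 5.2017). The spectral radius is the largest modulus: r(A) ≈ 5.2017. (Cross-check: r(A) ≤ ||A||_2 ≈ 7.4597; equality holds whenever A is normal, though it can also hold for some non-normal A.)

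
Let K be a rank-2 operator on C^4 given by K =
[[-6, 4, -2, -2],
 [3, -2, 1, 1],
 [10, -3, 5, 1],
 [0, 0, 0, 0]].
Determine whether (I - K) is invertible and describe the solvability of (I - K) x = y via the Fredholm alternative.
(I - K) is invertible (det(I - K) = -13 ≠ 0), so for every y in C^4 the equation (I - K) x = y has a unique solution.

K has rank 2 and factors as K = U V^T = u1 v1^T + u2 v2^T with u1 = (2, -1, -3, 0), v1 = (-3, 2, -1, -1), u2 = (0, 0, -1, 0), v2 = (-1, -3, -2, 2) (multiplying out reproduces the displayed K). The nonzero eigenvalues of U V^T coincide with those of the 2 x 2 matrix G = V^T U = [[v1·u1, v1·u2], [v2·u1, v2·u2]] = [[-5, 1], [7, 2]], and by the Sylvester determinant identity det(I_4 - U V^T) = det(I_2 - V^T U) = det([[6, -1], [-7, -1]]) = (6)(-1) - (-1)(-7) = -13. (Direct check: I - K =
[[7, -4, 2, 2],
 [-3, 3, -1, -1],
 [-10, 3, -4, -1],
 [0, 0, 0, 1]]
has determinant -13.) The finite-dimensional Fredholm alternative says: either (I - K) is invertible, or ker(I - K) ≠ {0} and then range(I - K) = ker((I - K)^*)^⊥, with dim ker(I - K) = dim ker((I - K)^*). Since det(I - K) ≠ 0, 1 is not an eigenvalue of K and ker(I - K) = {0}, so we are in the first case: for every y there is a unique x = (I - K)^(-1) y. (Explicitly, by the Woodbury identity, (I - U V^T)^(-1) = I + U (I_2 - G)^(-1) V^T.)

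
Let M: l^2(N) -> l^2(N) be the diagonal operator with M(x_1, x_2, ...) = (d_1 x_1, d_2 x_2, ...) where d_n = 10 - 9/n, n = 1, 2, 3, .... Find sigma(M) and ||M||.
sigma(M) = {10 - 9/n : n ≥ 1} ∪ {10}; ||M|| = 10

A bounded diagonal operator on l^2 with diagonal entries d_n has spectrum equal to the closure of {d_n : n ≥ 1}: every d_n is an eigenvalue (with eigenvector e_n), so {d_n} ⊂ sigma(M); the spectrum is closed, so its closure is too; and for lambda not in the closure, (M - lambda I) has bounded inverse (the diagonal entries 1/(d_n - lambda) are bounded). For our sequence d_n = 10 - 9/n, n = 1, 2, 3, ...:
  - {d_n} = {10 - 9/n : n ≥ 1}; the only limit point is 10
  - closure = {10 - 9/n : n ≥ 1} ∪ {10}
For the norm: a diagonal operator has ||M|| = sup_n |d_n|. Here d_n = 10 - 9/n increases monotonically from d_1 = 1 toward 10, with all terms in [1, 10); so sup_n |d_n| = 10 (the supremum is the limit, not attained). So ||M|| = 10.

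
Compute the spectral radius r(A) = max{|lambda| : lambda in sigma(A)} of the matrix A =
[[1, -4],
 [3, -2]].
r(A) = sqrt(10) ≈ 3.1623

The eigenvalues of A are the roots of its characteristic polynomial. With M = A (coefficients from the trace and determinant):
  p(λ) = det(λ I - M) = λ^2 + λ + 10.
For λ^2 + λ + 10 the discriminant is -39. It is negative, so the roots are the complex-conjugate pair λ = -1/2 ± (sqrt(39)/2) i ≈ -0.5 ± 3.1225i. For a conjugate pair the product of the roots equals the constant term, so |λ|^2 = 10 and |λ| = sqrt(10) ≈ 3.1623.
Thus the eigenvalues (to 4 decimals) are -0.5 ± 3.1225i (modulus 3.1623). The spectral radius is the largest modulus: r(A) = sqrt(10) ≈ 3.1623. (Cross-check: r(A) ≤ ||A||_2 ≈ 5.1167; equality holds whenever A is normal, though it can also hold for some non-normal A.)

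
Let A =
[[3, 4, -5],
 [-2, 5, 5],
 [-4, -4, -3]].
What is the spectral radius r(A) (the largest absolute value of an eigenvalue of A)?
r(A) ≈ 6.8586

The eigenvalues of A are the roots of its characteristic polynomial. With M = A (coefficients from the trace, the sum of principal 2x2 minors, and det A):
  p(λ) = det(λ I - M) = λ^3 - 5λ^2 - λ + 229.
No integer candidate from the rational root theorem (±divisors of 229) is a root, so the roots are irrational. The cubic discriminant is Δ = -1280768 < 0, so there is one real root and a complex-conjugate pair. p(-5) = -16 and p(-4) = 89 have opposite signs, so a root lies in (-5, -4); Newton's method refines it to λ ≈ -4.8682. Dividing out (λ - (-4.8682)) leaves approximately λ^2 - 9.8682λ + 47.0401. For λ^2 - 9.8682λ + 47.0401 the discriminant is -90.7795. It is negative, so the remaining roots are the complex-conjugate pair λ ≈ 4.9341 ± 4.7639i. Their product equals the constant term, so |λ|^2 ≈ 47.0401 and |λ| ≈ 6.8586.
Thus the eigenvalues (to 4 decimals) are -4.8682 (modulus 4.8682); 4.9341 ± 4.7639i (modulus 6.8586). The spectral radius is the largest modulus: r(A) ≈ 6.8586. (Cross-check: r(A) ≤ ||A||_2 ≈ 8.6769; equality holds whenever A is normal, though it can also hold for some non-normal A.)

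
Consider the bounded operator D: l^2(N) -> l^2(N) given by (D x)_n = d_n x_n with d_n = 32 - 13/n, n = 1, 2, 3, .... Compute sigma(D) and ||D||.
sigma(D) = {32 - 13/n : n ≥ 1} ∪ {32}; ||D|| = 32

A bounded diagonal operator on l^2 with diagonal entries d_n has spectrum equal to the closure of {d_n : n ≥ 1}: every d_n is an eigenvalue (with eigenvector e_n), so {d_n} ⊂ sigma(D); the spectrum is closed, so its closure is too; and for lambda not in the closure, (D - lambda I) has bounded inverse (the diagonal entries 1/(d_n - lambda) are bounded). For our sequence d_n = 32 - 13/n, n = 1, 2, 3, ...:
  - {d_n} = {32 - 13/n : n ≥ 1}; the only limit point is 32
  - closure = {32 - 13/n : n ≥ 1} ∪ {32}
For the norm: a diagonal operator has ||D|| = sup_n |d_n|. Here d_n = 32 - 13/n increases monotonically from d_1 = 19 toward 32, with all terms in [19, 32); so sup_n |d_n| = 32 (the supremum is the limit, not attained). So ||D|| = 32.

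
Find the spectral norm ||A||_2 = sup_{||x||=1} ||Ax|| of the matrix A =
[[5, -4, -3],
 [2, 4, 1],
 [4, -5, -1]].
||A||_2 ≈ 9.6183 (= sqrt(largest eigenvalue of A^T A))

||A||_2 = sigma_max(A) = sqrt(lambda_max(A^T A)). Form the symmetric matrix M = A^T A =
[[45, -32, -17],
 [-32, 57, 21],
 [-17, 21, 11]].
Its characteristic polynomial (trace, sum of principal 2x2 minors, determinant of M give the coefficients) is
  p(λ) = det(λ I - M) = λ^3 - 113λ^2 + 1933λ - 3481.
No integer candidate from the rational root theorem (±divisors of 3481) is a root, so the roots are irrational. The cubic discriminant is Δ = 12088952800 > 0, so there are three distinct real roots. p(2) = -59 and p(3) = 1328 have opposite signs, so a root lies in (2, 3); Newton's method refines it to λ ≈ 2.0396. p(18) = 533 and p(19) = -688 have opposite signs, so a root lies in (18, 19); Newton's method refines it to λ ≈ 18.4482. p(92) = -3389 and p(93) = 3308 have opposite signs, so a root lies in (92, 93); Newton's method refines it to λ ≈ 92.5122. Check (Vieta): the three roots sum to 113, matching tr M = 113.
So the eigenvalues of A^T A are ≈ 2.0396, 18.4482, 92.5122 (all ≥ 0, as they must be for A^T A). The largest is λ_max ≈ 92.5122, hence ||A||_2 = sqrt(λ_max) ≈ 9.6183.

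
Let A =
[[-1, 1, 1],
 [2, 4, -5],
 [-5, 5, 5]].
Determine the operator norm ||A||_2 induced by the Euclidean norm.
||A||_2 = sqrt(84) ≈ 9.1652 (= sqrt(largest eigenvalue of A^T A))

||A||_2 = sigma_max(A) = sqrt(lambda_max(A^T A)). Form the symmetric matrix M = A^T A =
[[30, -18, -36],
 [-18, 42, 6],
 [-36, 6, 51]].
Its characteristic polynomial (trace, sum of principal 2x2 minors, determinant of M give the coefficients) is
  p(λ) = det(λ I - M) = λ^3 - 123λ^2 + 3276λ.
The constant term is 0, so λ = 0 is a root. Dividing out λ leaves p(λ) = λ(λ^2 - 123λ + 3276). For λ^2 - 123λ + 3276 the discriminant is 2025. It is a perfect square (45^2), so the roots are rational: λ = (123 ± 45)/2 = 84, 39.
So the eigenvalues of A^T A are ≈ 0, 39, 84 (all ≥ 0, as they must be for A^T A). The largest is λ_max = 84, hence ||A||_2 = sqrt(λ_max) = sqrt(84) ≈ 9.1652.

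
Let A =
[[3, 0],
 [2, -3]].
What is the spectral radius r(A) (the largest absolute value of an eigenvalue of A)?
r(A) = 3

The eigenvalues of A are the roots of its characteristic polynomial. With M = A (coefficients from the trace and determinant):
  p(λ) = det(λ I - M) = λ^2 - 9.
For λ^2 - 9 the discriminant is 36. It is a perfect square (6^2), so the roots are rational: λ = (0 ± 6)/2 = 3, -3.
Thus the eigenvalues (to 4 decimals) are 3 (modulus 3); -3 (modulus 3). The spectral radius is the largest modulus: r(A) = 3. (Cross-check: r(A) ≤ ||A||_2 ≈ 4.1623; equality holds whenever A is normal, though it can also hold for some non-normal A.)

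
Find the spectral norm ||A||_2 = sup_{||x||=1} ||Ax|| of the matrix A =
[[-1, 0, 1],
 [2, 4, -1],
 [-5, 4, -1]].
||A||_2 ≈ 6.658 (= sqrt(largest eigenvalue of A^T A))

||A||_2 = sigma_max(A) = sqrt(lambda_max(A^T A)). Form the symmetric matrix M = A^T A =
[[30, -12, 2],
 [-12, 32, -8],
 [2, -8, 3]].
Its characteristic polynomial (trace, sum of principal 2x2 minors, determinant of M give the coefficients) is
  p(λ) = det(λ I - M) = λ^3 - 65λ^2 + 934λ - 784.
No integer candidate from the rational root theorem (±divisors of 784) is a root, so the roots are irrational. The cubic discriminant is Δ = 405501892 > 0, so there are three distinct real roots. p(0) = -784 and p(1) = 86 have opposite signs, so a root lies in (0, 1); Newton's method refines it to λ ≈ 0.8943. p(19) = 356 and p(20) = -104 have opposite signs, so a root lies in (19, 20); Newton's method refines it to λ ≈ 19.7763. p(44) = -344 and p(45) = 746 have opposite signs, so a root lies in (44, 45); Newton's method refines it to λ ≈ 44.3294. Check (Vieta): the three roots sum to 65, matching tr M = 65.
So the eigenvalues of A^T A are ≈ 0.8943, 19.7763, 44.3294 (all ≥ 0, as they must be for A^T A). The largest is λ_max ≈ 44.3294, hence ||A||_2 = sqrt(λ_max) ≈ 6.658.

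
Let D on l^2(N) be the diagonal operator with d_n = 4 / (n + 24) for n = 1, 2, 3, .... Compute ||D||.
||D|| = 4/25 (attained at n = 1)

For D diagonal, ||D|| = sup_n |d_n| = sup_n 4/(n + 24). This is positive and strictly decreasing in n, so the supremum is attained at n = 1: d_1 = 4/(1 + 24) = 4/25. Hence ||D|| = 4/25.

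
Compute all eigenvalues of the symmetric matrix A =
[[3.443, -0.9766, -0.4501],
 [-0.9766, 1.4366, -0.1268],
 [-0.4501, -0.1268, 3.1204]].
sigma(A) ≈ {1, 3, 4}

A is real symmetric, so its spectrum consists of real eigenvalues. Expanding the characteristic polynomial of the displayed matrix gives
  det(λ I - A) = p(λ) = λ^3 + (-8)λ^2 + (19)λ + (-12).
Solving p(λ) = 0 yields eigenvalues ≈ 1, 3, 4. (A is shown rounded to 4 decimals, so these recover the underlying integer eigenvalues to within that precision.)
Verification: the trace of A = 8 equals the sum of eigenvalues 8, and det(A) ≈ 12.0002 matches the eigenvalue product 12.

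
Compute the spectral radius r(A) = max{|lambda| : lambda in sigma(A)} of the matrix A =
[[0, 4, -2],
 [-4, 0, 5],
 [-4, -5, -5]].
r(A) ≈ 6.0037

The eigenvalues of A are the roots of its characteristic polynomial. With M = A (coefficients from the trace, the sum of principal 2x2 minors, and det A):
  p(λ) = det(λ I - M) = λ^3 + 5λ^2 + 33λ + 200.
No integer candidate from the rational root theorem (±divisors of 200) is a root, so the roots are irrational. The cubic discriminant is Δ = -702523 < 0, so there is one real root and a complex-conjugate pair. p(-6) = -34 and p(-5) = 35 have opposite signs, so a root lies in (-6, -5); Newton's method refines it to λ ≈ -5.5487. Dividing out (λ - (-5.5487)) leaves approximately λ^2 - 0.5487λ + 36.0445. For λ^2 - 0.5487λ + 36.0445 the discriminant is -143.877. It is negative, so the remaining roots are the complex-conjugate pair λ ≈ 0.2743 ± 5.9974i. Their product equals the constant term, so |λ|^2 ≈ 36.0445 and |λ| ≈ 6.0037.
Thus the eigenvalues (to 4 decimals) are -5.5487 (modulus 5.5487); 0.2743 ± 5.9974i (modulus 6.0037). The spectral radius is the largest modulus: r(A) ≈ 6.0037. (Cross-check: r(A) ≤ ||A||_2 ≈ 8.3564; equality holds whenever A is normal, though it can also hold for some non-normal A.)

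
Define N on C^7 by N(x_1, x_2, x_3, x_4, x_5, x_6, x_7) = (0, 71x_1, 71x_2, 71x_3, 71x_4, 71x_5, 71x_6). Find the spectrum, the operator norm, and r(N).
sigma(N) = {0}; ||N|| = 71; r(N) = 0. (N is nilpotent with N^7 = 0.)

On C^7, N is a strictly lower-triangular matrix with 71 on the subdiagonal and zeros elsewhere, so its characteristic polynomial is lambda^7 and every eigenvalue is 0: sigma(N) = {0}. For the operator norm, N e_i = 71e_{i+1} for i = 1, ..., 6 and N e_7 = 0, so the singular values of N are 71 (with multiplicity 6) and 0; hence ||N|| = 71. The spectral radius r(N) = max|lambda| = 0. Note ||N|| > r(N) — characteristic of non-normal nilpotent operators. Indeed N^7 = 0.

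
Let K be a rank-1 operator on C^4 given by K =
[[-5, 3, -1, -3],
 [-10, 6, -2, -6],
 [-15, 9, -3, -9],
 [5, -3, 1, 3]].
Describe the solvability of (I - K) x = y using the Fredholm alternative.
(I - K) is singular (det(I - K) = 0, i.e. 1 ∈ sigma(K)). (I - K) x = y is solvable iff y ⊥ ker((I - K)^*) = span{(-5, 3, -1, -3)}, i.e. iff -5y_1 + 3y_2 - y_3 - 3y_4 = 0. When solvable, the solutions are x = y + c·(1, 2, 3, -1), c arbitrary (ker(I - K) = span{(1, 2, 3, -1)}, dimension 1).

K has rank 1, so it is an outer product K = u v^T: every row of K is a multiple of one row vector. Reading off the entries, u = (1, 2, 3, -1) and v = (-5, 3, -1, -3) (row i of K equals u_i·v^T). A rank-one matrix u v^T satisfies K u = u (v·u) and kills the (3)-dimensional subspace v^⊥, so its characteristic polynomial is lambda^3 (lambda - v·u) with v·u = tr K = 1. Hence the eigenvalues of I - K are 1 (multiplicity 3) and 1 - (1) = 0, so det(I - K) = 0. (Direct check: I - K =
[[6, -3, 1, 3],
 [10, -5, 2, 6],
 [15, -9, 4, 9],
 [-5, 3, -1, -2]]
has determinant 0.) So 1 is an eigenvalue of K and (I - K) is not invertible. The finite-dimensional Fredholm alternative says: either (I - K) is invertible, or ker(I - K) ≠ {0} and then range(I - K) = ker((I - K)^*)^⊥, with dim ker(I - K) = dim ker((I - K)^*). We are in the second case, so we need both kernels. Kernel of I - K: (I - K) u = u - u (v·u) = u - u = 0, so ker(I - K) = span{u} = span{(1, 2, 3, -1)} (it is exactly 1-dimensional because rank(I - K) = 3). Kernel of the adjoint: K is real, so (I - K)^* = I - K^T = I - v u^T, and (I - v u^T) v = v - v (u·v) = 0; hence ker((I - K)^*) = span{v} = span{(-5, 3, -1, -3)}. Therefore (I - K) x = y is solvable iff <y, v> = 0, i.e. iff -5y_1 + 3y_2 - y_3 - 3y_4 = 0. When this holds, K y = u (v·y) = 0, so (I - K) y = y and x = y is a particular solution; the full solution set is the line x = y + c·u = y + c·(1, 2, 3, -1), c ∈ C.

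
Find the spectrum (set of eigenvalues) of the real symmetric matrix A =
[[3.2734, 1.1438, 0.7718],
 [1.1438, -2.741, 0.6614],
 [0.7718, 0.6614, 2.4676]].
sigma(A) ≈ {-3, 2, 4}

A is real symmetric, so its spectrum consists of real eigenvalues. Expanding the characteristic polynomial of the displayed matrix gives
  det(λ I - A) = p(λ) = λ^3 + (-3)λ^2 + (-10)λ + (24).
Solving p(λ) = 0 yields eigenvalues ≈ -3, 2, 4. (A is shown rounded to 4 decimals, so these recover the underlying integer eigenvalues to within that precision.)
Verification: the trace of A = 3 equals the sum of eigenvalues 3, and det(A) ≈ -24.0000 matches the eigenvalue product -24.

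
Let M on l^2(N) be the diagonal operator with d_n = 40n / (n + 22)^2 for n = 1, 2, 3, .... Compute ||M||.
||M|| = 5/11 (attained at n = 22)

For M diagonal, ||M|| = sup_n |d_n|. Treat f(x) = 40x / (x + 22)^2 for real x > 0. By the quotient rule, f'(x) = 40(22 - x)/(x + 22)^3, which is positive for x < 22 and negative for x > 22. So f has a unique maximum at x = 22, and since 22 is a positive integer, the supremum over n ≥ 1 is attained at n = 22: d_22 = 40·22/(22 + 22)^2 = 40·22/1936 = 5/11. Hence ||M|| = 5/11.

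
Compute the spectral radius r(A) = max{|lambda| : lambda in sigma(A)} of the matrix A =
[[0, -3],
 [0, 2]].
r(A) = 2

The eigenvalues of A are the roots of its characteristic polynomial. With M = A (coefficients from the trace and determinant):
  p(λ) = det(λ I - M) = λ^2 - 2λ.
For λ^2 - 2λ the discriminant is 4. It is a perfect square (2^2), so the roots are rational: λ = (2 ± 2)/2 = 2, 0.
Thus the eigenvalues (to 4 decimals) are 2 (modulus 2); 0 (modulus 0). The spectral radius is the largest modulus: r(A) = 2. (Cross-check: r(A) ≤ ||A||_2 ≈ 3.6056; equality holds whenever A is normal, though it can also hold for some non-normal A.)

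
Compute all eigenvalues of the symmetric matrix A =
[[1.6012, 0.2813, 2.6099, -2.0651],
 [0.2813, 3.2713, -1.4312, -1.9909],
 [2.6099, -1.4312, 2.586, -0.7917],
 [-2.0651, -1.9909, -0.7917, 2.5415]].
sigma(A) ≈ {-1, 0, 5, 6}

A is real symmetric, so its spectrum consists of real eigenvalues. Expanding the characteristic polynomial of the displayed matrix gives
  det(λ I - A) = p(λ) = λ^4 + (-10)λ^3 + (19)λ^2 + (30)λ + (0).
Solving p(λ) = 0 yields eigenvalues ≈ -1, 0, 5, 6. (A is shown rounded to 4 decimals, so these recover the underlying integer eigenvalues to within that precision.)
Verification: the trace of A = 10 equals the sum of eigenvalues 10, and det(A) ≈ 0.0007 matches the eigenvalue product 0.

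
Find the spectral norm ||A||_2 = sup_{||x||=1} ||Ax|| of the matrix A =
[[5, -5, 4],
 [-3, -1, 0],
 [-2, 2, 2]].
||A||_2 ≈ 8.3912 (= sqrt(largest eigenvalue of A^T A))

||A||_2 = sigma_max(A) = sqrt(lambda_max(A^T A)). Form the symmetric matrix M = A^T A =
[[38, -26, 16],
 [-26, 30, -16],
 [16, -16, 20]].
Its characteristic polynomial (trace, sum of principal 2x2 minors, determinant of M give the coefficients) is
  p(λ) = det(λ I - M) = λ^3 - 88λ^2 + 1312λ - 5184.
No integer candidate from the rational root theorem (±divisors of 5184) is a root, so the roots are irrational. The cubic discriminant is Δ = 213307392 > 0, so there are three distinct real roots. p(6) = -264 and p(7) = 31 have opposite signs, so a root lies in (6, 7); Newton's method refines it to λ ≈ 6.8685. p(10) = 136 and p(11) = -69 have opposite signs, so a root lies in (10, 11); Newton's method refines it to λ ≈ 10.7189. p(70) = -1544 and p(71) = 2271 have opposite signs, so a root lies in (70, 71); Newton's method refines it to λ ≈ 70.4126. Check (Vieta): the three roots sum to 88, matching tr M = 88.
So the eigenvalues of A^T A are ≈ 6.8685, 10.7189, 70.4126 (all ≥ 0, as they must be for A^T A). The largest is λ_max ≈ 70.4126, hence ||A||_2 = sqrt(λ_max) ≈ 8.3912.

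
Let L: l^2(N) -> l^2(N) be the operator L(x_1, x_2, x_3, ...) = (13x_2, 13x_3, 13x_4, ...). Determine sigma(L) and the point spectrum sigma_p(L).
sigma(L) = closed disk {z in C : |z| ≤ 13}; sigma_p(L) = open disk {z in C : |z| < 13}

Note L = 13·V where V is the unit left shift (V x)_k = x_{k+1}; so sigma(L) = 13·sigma(V) and ||L|| = 13||V||. ||L x||^2 = 169sum_{k≥2} |x_k|^2 ≤ 169||x||^2, with equality on {x : x_1 = 0}, so ||L|| = 13. For any lambda with |lambda| < 13, set r = lambda/13 (|r| < 1); the vector x = (1, r, r^2, ...) is in l^2 and satisfies L x = 13(r, r^2, ...) = lambda x, so lambda is an eigenvalue. On the boundary |lambda| = 13 the geometric series diverges, so no l^2 eigenvector exists, but these lambda lie in the approximate point spectrum. Hence sigma(L) is the closed disk of radius 13 and sigma_p(L) is the open disk.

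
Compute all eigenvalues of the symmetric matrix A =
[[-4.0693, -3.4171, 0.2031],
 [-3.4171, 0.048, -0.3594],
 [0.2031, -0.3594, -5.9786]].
sigma(A) ≈ {-6, 2} (-6 with multiplicity 2)

A is real symmetric, so its spectrum consists of real eigenvalues. Expanding the characteristic polynomial of the displayed matrix gives
  det(λ I - A) = p(λ) = λ^3 + (10)λ^2 + (12)λ + (-72).
Solving p(λ) = 0 yields eigenvalues ≈ -6, -6, 2. (A is shown rounded to 4 decimals, so these recover the underlying integer eigenvalues to within that precision.)
Verification: the trace of A = -10 equals the sum of eigenvalues -10, and det(A) ≈ 71.9998 matches the eigenvalue product 72.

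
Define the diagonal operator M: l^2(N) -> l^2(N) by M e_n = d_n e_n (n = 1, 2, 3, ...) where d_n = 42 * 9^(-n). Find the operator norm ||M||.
||M|| = 14/3 (attained at n = 1)

For M diagonal, ||M|| = sup_n |d_n|. The sequence d_n = 42 * 9^(-n) is positive and strictly decreasing (ratio 9^(-1) < 1), so the supremum is d_1 = 42/9 = 14/3. Hence ||M|| = 14/3.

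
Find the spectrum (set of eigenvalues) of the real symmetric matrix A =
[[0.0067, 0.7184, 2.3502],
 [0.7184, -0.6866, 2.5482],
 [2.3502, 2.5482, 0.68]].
sigma(A) ≈ {-3, -1, 4}

A is real symmetric, so its spectrum consists of real eigenvalues. Expanding the characteristic polynomial of the displayed matrix gives
  det(λ I - A) = p(λ) = λ^3 + (0)λ^2 + (-13)λ + (-12).
Solving p(λ) = 0 yields eigenvalues ≈ -3, -1, 4. (A is shown rounded to 4 decimals, so these recover the underlying integer eigenvalues to within that precision.)
Verification: the trace of A = 0 equals the sum of eigenvalues 0, and det(A) ≈ 11.9995 matches the eigenvalue product 12.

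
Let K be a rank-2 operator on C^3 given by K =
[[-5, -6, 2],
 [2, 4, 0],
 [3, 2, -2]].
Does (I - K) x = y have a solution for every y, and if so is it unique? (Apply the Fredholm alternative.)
(I - K) is invertible (det(I - K) = -8 ≠ 0), so for every y in C^3 the equation (I - K) x = y has a unique solution.

K has rank 2 and factors as K = U V^T = u1 v1^T + u2 v2^T with u1 = (2, -1, -1), v1 = (-3, -2, 2), u2 = (-1, 1, 0), v2 = (-1, 2, 2) (multiplying out reproduces the displayed K). The nonzero eigenvalues of U V^T coincide with those of the 2 x 2 matrix G = V^T U = [[v1·u1, v1·u2], [v2·u1, v2·u2]] = [[-6, 1], [-6, 3]], and by the Sylvester determinant identity det(I_3 - U V^T) = det(I_2 - V^T U) = det([[7, -1], [6, -2]]) = (7)(-2) - (-1)(6) = -8. (Direct check: I - K =
[[6, 6, -2],
 [-2, -3, 0],
 [-3, -2, 3]]
has determinant -8.) The finite-dimensional Fredholm alternative says: either (I - K) is invertible, or ker(I - K) ≠ {0} and then range(I - K) = ker((I - K)^*)^⊥, with dim ker(I - K) = dim ker((I - K)^*). Since det(I - K) ≠ 0, 1 is not an eigenvalue of K and ker(I - K) = {0}, so we are in the first case: for every y there is a unique x = (I - K)^(-1) y. (Explicitly, by the Woodbury identity, (I - U V^T)^(-1) = I + U (I_2 - G)^(-1) V^T.)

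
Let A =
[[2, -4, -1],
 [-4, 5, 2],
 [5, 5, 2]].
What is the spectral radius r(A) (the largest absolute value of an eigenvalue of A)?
r(A) ≈ 8.238

The eigenvalues of A are the roots of its characteristic polynomial. With M = A (coefficients from the trace, the sum of principal 2x2 minors, and det A):
  p(λ) = det(λ I - M) = λ^3 - 9λ^2 + 3λ + 27.
No integer candidate from the rational root theorem (±divisors of 27) is a root, so the roots are irrational. The cubic discriminant is Δ = 46548 > 0, so there are three distinct real roots. p(-2) = -23 and p(-1) = 14 have opposite signs, so a root lies in (-2, -1); Newton's method refines it to λ ≈ -1.469. p(2) = 5 and p(3) = -18 have opposite signs, so a root lies in (2, 3); Newton's method refines it to λ ≈ 2.2311. p(8) = -13 and p(9) = 54 have opposite signs, so a root lies in (8, 9); Newton's method refines it to λ ≈ 8.238. Check (Vieta): the three roots sum to 9, matching tr M = 9.
Thus the eigenvalues (to 4 decimals) are -1.469 (modulus 1.469); 2.2311 (modulus 2.2311); 8.238 (modulus 8.238). The spectral radius is the largest modulus: r(A) ≈ 8.238. (Cross-check: r(A) ≤ ||A||_2 ≈ 8.6616; equality holds whenever A is normal, though it can also hold for some non-normal A.)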